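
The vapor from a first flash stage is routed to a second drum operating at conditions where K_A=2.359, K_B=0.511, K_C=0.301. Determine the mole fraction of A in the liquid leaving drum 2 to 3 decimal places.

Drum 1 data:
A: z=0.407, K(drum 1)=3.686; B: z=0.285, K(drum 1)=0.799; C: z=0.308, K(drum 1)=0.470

x_A (drum 2) = 0.305

Drum 1:
Rachford–Rice: g(ψ₁) = Σ zᵢ(Kᵢ−1)/(1+ψ₁(Kᵢ−1)) = 0.
Feasibility: ΣzᵢKᵢ = 1.873, Σzᵢ/Kᵢ = 1.122 — both > 1, two phases present.
Newton–Raphson from ψ₁ = 0.5:
  ψ₁ = 0.500: g = 0.1808, g' = -0.709 → ψ₁ = 0.755
  ψ₁ = 0.755: g = 0.0214, g' = -0.577 → ψ₁ = 0.792
Converged at ψ₁ = 0.792.
Drum-1 compositions:
  A: x = 0.130, y = 0.480
  B: x = 0.339, y = 0.271
  C: x = 0.531, y = 0.250
Drum-2 feed = drum-1 vapor: z₂ = (0.4796, 0.2708, 0.2495).
Drum 2:
Newton iteration, ψ₂⁰ = 0.45:
  ψ₂ = 0.450: g = -0.0198, g' = -0.707 → ψ₂ = 0.422
Converged at ψ₂ = 0.422.
  A: x = 0.305, y = 0.719
  B: x = 0.341, y = 0.174
  C: x = 0.354, y = 0.107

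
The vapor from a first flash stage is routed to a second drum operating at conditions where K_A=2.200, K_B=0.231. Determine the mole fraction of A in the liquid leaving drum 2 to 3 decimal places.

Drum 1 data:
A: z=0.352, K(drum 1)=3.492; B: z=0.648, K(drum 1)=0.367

x_A (drum 2) = 0.391

Drum 1:
Let ψ₁ = V/F and solve Σ zᵢ(Kᵢ−1)/(1+ψ₁(Kᵢ−1)) = 0.
Feasibility: ΣzᵢKᵢ = 1.467, Σzᵢ/Kᵢ = 1.866 — both > 1, two phases present.
Iterate (Newton) starting at ψ₁ = 0.5:
  ψ₁ = 0.500: g = -0.2096, g' = -0.989 → ψ₁ = 0.288
  ψ₁ = 0.288: g = 0.0089, g' = -1.129 → ψ₁ = 0.296
Converged at ψ₁ = 0.296.
Drum-1 compositions:
  A: x = 0.203, y = 0.707
  B: x = 0.797, y = 0.293
Drum-2 feed = drum-1 vapor: z₂ = (0.7073, 0.2927).
Drum 2:
Material balance + equilibrium reduce to Σ zᵢ(Kᵢ−1)/(1+ψ₂(Kᵢ−1)) = 0.
g(0) = ΣzᵢKᵢ − 1 = 0.624 and g(1) = 1 − Σzᵢ/Kᵢ = -0.588, so a root lies in (0, 1).
Iterate (Newton) starting at ψ₂ = 0.5:
  ψ₂ = 0.500: g = 0.1649, g' = -0.855 → ψ₂ = 0.693
  ψ₂ = 0.693: g = -0.0183, g' = -1.097 → ψ₂ = 0.676
Converged at ψ₂ = 0.676.
  A: x = 0.391, y = 0.859
  B: x = 0.609, y = 0.141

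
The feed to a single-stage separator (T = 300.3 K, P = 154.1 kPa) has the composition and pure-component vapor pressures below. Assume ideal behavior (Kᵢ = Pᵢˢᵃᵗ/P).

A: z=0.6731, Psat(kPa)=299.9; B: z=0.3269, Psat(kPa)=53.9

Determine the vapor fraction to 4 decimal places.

Raoult's law: Kᵢ = Pᵢˢᵃᵗ/P = Pᵢˢᵃᵗ/154.1.
  K_A = 299.9/154.1 = 1.946139, K_B = 53.9/154.1 = 0.349773
Material balance + equilibrium reduce to Σ zᵢ(Kᵢ−1)/(1+ψ(Kᵢ−1)) = 0.
Feasibility: ΣzᵢKᵢ = 1.4243, Σzᵢ/Kᵢ = 1.2805 — both > 1, two phases present.
Newton iteration, ψ⁰ = 0.69:
  ψ = 0.6900: g = -0.00022, g' = -0.6752 → ψ = 0.6897
Converged at ψ = 0.6897.

ψ = 0.6897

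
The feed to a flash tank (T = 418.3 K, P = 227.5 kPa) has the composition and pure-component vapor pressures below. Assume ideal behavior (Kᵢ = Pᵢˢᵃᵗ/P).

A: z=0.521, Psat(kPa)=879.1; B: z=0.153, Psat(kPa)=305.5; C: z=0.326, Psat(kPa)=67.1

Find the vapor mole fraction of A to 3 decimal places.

y_A = 0.626

Raoult's law: Kᵢ = Pᵢˢᵃᵗ/P = Pᵢˢᵃᵗ/227.5.
  K_A = 879.1/227.5 = 3.86418, K_B = 305.5/227.5 = 1.34286, K_C = 67.1/227.5 = 0.29495
Let ψ = V/F and solve Σ zᵢ(Kᵢ−1)/(1+ψ(Kᵢ−1)) = 0.
Check two-phase: ΣzᵢKᵢ = 2.315 > 1 and Σzᵢ/Kᵢ = 1.354 > 1, so g(0) = 1.315 > 0 and g(1) = -0.354 < 0.
Iterate (Newton) starting at ψ = 0.61:
  ψ = 0.610: g = 0.1833, g' = -1.078 → ψ = 0.780
  ψ = 0.780: g = -0.0080, g' = -1.220 → ψ = 0.774
  ψ = 0.774: g = -0.0000, g' = -1.209 → ψ = 0.773
Converged at ψ = 0.773.
Compositions from xᵢ = zᵢ/(1+ψ(Kᵢ−1)), yᵢ = Kᵢxᵢ:
  A: x = 0.162, y = 0.626
  B: x = 0.121, y = 0.162
  C: x = 0.717, y = 0.211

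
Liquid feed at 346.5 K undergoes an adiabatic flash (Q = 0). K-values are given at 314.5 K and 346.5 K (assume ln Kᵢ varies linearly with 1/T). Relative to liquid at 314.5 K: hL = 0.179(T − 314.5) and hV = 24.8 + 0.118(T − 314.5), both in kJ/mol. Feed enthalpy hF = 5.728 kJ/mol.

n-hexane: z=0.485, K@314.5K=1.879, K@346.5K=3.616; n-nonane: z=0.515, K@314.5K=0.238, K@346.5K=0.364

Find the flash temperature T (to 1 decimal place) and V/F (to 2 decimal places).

T = 320.0 K, V/F = 0.19

Adiabatic flash: solve Rachford–Rice at each trial T, then check hF = ψ·hV(T) + (1−ψ)·hL(T).
  T = 314.5 K: K = (1.879, 0.238), RR gives ψ = 0.051, H_out = 1.255 kJ/mol
  T = 346.5 K: K = (3.616, 0.364), RR gives ψ = 0.566, H_out = 18.653 kJ/mol
  T = 330.5 K: K = (2.648, 0.297), RR gives ψ = 0.378, H_out = 11.865 kJ/mol
  T = 322.5 K: K = (2.240, 0.267), RR gives ψ = 0.246, H_out = 7.418 kJ/mol
  T = 318.5 K: K = (2.054, 0.252), RR gives ψ = 0.160, H_out = 4.642 kJ/mol
  T = 320.5 K: K = (2.146, 0.259), RR gives ψ = 0.205, H_out = 6.092 kJ/mol
Linear interpolation between T = 318.5 (H_out = 4.642) and T = 320.5 (H_out = 6.092) on hF = 5.728 gives T ≈ 320.0 K, at which ψ = 0.19.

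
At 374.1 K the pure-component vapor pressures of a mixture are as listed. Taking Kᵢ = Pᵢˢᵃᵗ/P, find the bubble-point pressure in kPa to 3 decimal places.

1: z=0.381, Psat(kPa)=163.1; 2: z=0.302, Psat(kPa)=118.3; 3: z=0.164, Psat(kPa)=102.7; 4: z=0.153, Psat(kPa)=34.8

Pbub = 120.035 kPa

At the bubble point ψ → 0, so ΣzᵢKᵢ = 1 with Kᵢ = Pᵢˢᵃᵗ/P ⇒ P = ΣzᵢPᵢˢᵃᵗ.
P = 0.381·163.1 + 0.302·118.3 + 0.164·102.7 + 0.153·34.8 = 120.035 kPa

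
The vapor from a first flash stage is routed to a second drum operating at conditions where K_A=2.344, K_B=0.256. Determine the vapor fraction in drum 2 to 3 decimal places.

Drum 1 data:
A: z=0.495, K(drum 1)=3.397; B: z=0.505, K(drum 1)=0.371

Drum 1:
Material balance + equilibrium reduce to Σ zᵢ(Kᵢ−1)/(1+ψ₁(Kᵢ−1)) = 0.
Check two-phase: ΣzᵢKᵢ = 1.869 > 1 and Σzᵢ/Kᵢ = 1.507 > 1, so g(0) = 0.869 > 0 and g(1) = -0.507 < 0.
Newton iteration, ψ₁⁰ = 0.34:
  ψ₁ = 0.340: g = 0.2497, g' = -1.187 → ψ₁ = 0.550
  ψ₁ = 0.550: g = 0.0257, g' = -0.996 → ψ₁ = 0.576
Converged at ψ₁ = 0.576.
Drum-1 compositions:
  A: x = 0.208, y = 0.706
  B: x = 0.792, y = 0.294
Drum-2 feed = drum-1 vapor: z₂ = (0.7061, 0.2939).
Drum 2:
Let ψ₂ = V/F and solve Σ zᵢ(Kᵢ−1)/(1+ψ₂(Kᵢ−1)) = 0.
Check two-phase: ΣzᵢKᵢ = 1.730 > 1 and Σzᵢ/Kᵢ = 1.449 > 1, so g(0) = 0.730 > 0 and g(1) = -0.449 < 0.
Newton iteration, ψ₂⁰ = 0.51:
  ψ₂ = 0.510: g = 0.2107, g' = -0.871 → ψ₂ = 0.752
  ψ₂ = 0.752: g = -0.0242, g' = -1.153 → ψ₂ = 0.731
  ψ₂ = 0.731: g = -0.0005, g' = -1.106 → ψ₂ = 0.730
Converged at ψ₂ = 0.730.
  A: x = 0.356, y = 0.835
  B: x = 0.644, y = 0.165

V/F (drum 2) = 0.730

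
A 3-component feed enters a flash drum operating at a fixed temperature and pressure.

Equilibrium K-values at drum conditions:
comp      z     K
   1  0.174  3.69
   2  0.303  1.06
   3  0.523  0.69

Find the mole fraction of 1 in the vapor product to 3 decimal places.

Material balance + equilibrium reduce to Σ zᵢ(Kᵢ−1)/(1+ψ(Kᵢ−1)) = 0.
Check two-phase: ΣzᵢKᵢ = 1.324 > 1 and Σzᵢ/Kᵢ = 1.091 > 1, so g(0) = 0.324 > 0 and g(1) = -0.091 < 0.
Newton iteration, ψ⁰ = 0.44:
  ψ = 0.440: g = 0.0443, g' = -0.332 → ψ = 0.573
  ψ = 0.573: g = 0.0045, g' = -0.270 → ψ = 0.590
Converged at ψ = 0.590.
Compositions from xᵢ = zᵢ/(1+ψ(Kᵢ−1)), yᵢ = Kᵢxᵢ:
  1: x = 0.067, y = 0.248
  2: x = 0.293, y = 0.310
  3: x = 0.640, y = 0.442

y_1 = 0.248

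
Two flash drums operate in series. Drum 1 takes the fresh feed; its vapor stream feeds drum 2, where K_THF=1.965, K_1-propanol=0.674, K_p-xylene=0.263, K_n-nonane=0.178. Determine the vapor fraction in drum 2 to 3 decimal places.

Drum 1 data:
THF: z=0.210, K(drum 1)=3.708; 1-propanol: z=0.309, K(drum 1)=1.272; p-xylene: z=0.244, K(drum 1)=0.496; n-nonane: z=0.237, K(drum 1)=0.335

Drum 1:
Let ψ₁ = V/F and solve Σ zᵢ(Kᵢ−1)/(1+ψ₁(Kᵢ−1)) = 0.
g(0) = ΣzᵢKᵢ − 1 = 0.372 and g(1) = 1 − Σzᵢ/Kᵢ = -0.499, so a root lies in (0, 1).
Newton iteration, ψ₁⁰ = 0.5:
  ψ₁ = 0.500: g = -0.0850, g' = -0.642 → ψ₁ = 0.368
  ψ₁ = 0.368: g = 0.0019, g' = -0.683 → ψ₁ = 0.370
Converged at ψ₁ = 0.370.
Drum-1 compositions:
  THF: x = 0.105, y = 0.389
  1-propanol: x = 0.281, y = 0.357
  p-xylene: x = 0.300, y = 0.149
  n-nonane: x = 0.314, y = 0.105
Drum-2 feed = drum-1 vapor: z₂ = (0.3888, 0.3571, 0.1488, 0.1053).
Drum 2:
Rachford–Rice: g(ψ₂) = Σ zᵢ(Kᵢ−1)/(1+ψ₂(Kᵢ−1)) = 0.
Check two-phase: ΣzᵢKᵢ = 1.063 > 1 and Σzᵢ/Kᵢ = 1.885 > 1, so g(0) = 0.063 > 0 and g(1) = -0.885 < 0.
Newton iteration, ψ₂⁰ = 0.3:
  ψ₂ = 0.300: g = -0.0938, g' = -0.523 → ψ₂ = 0.121
  ψ₂ = 0.121: g = -0.0016, g' = -0.517 → ψ₂ = 0.118
Converged at ψ₂ = 0.118.
  THF: x = 0.349, y = 0.686
  1-propanol: x = 0.371, y = 0.250
  p-xylene: x = 0.163, y = 0.043
  n-nonane: x = 0.117, y = 0.021

V/F (drum 2) = 0.118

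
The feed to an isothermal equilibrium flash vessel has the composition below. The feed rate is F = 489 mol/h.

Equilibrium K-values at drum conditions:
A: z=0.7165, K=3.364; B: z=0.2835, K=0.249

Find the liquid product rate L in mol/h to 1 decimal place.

L = 81.1 mol/h

Rachford–Rice: g(β) = Σ zᵢ(Kᵢ−1)/(1+β(Kᵢ−1)) = 0.
g(0) = ΣzᵢKᵢ − 1 = 1.4809 and g(1) = 1 − Σzᵢ/Kᵢ = -0.3515, so a root lies in (0, 1).
Binary case is linear: z₁(K₁−1)(1+β(K₂−1)) + z₂(K₂−1)(1+β(K₁−1)) = 0
⇒ β = [z₁(K₁−1)+z₂(K₂−1)] / [−(K₁−1)(K₂−1)] = 1.48090/1.77536 = 0.8341
Then V = β·F = 0.8341·489 = 407.9 mol/h and L = F − V = 81.1 mol/h.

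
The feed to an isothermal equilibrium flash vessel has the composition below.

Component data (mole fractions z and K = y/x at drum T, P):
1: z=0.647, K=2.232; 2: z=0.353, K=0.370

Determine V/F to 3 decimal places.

Material balance + equilibrium reduce to Σ zᵢ(Kᵢ−1)/(1+V/F(Kᵢ−1)) = 0.
g(0) = ΣzᵢKᵢ − 1 = 0.575 and g(1) = 1 − Σzᵢ/Kᵢ = -0.244, so a root lies in (0, 1).
Newton iteration, V/F⁰ = 0.57:
  V/F = 0.570: g = 0.1213, g' = -0.680 → V/F = 0.748
  V/F = 0.748: g = -0.0060, g' = -0.767 → V/F = 0.740
Converged at V/F = 0.740.

V/F = 0.740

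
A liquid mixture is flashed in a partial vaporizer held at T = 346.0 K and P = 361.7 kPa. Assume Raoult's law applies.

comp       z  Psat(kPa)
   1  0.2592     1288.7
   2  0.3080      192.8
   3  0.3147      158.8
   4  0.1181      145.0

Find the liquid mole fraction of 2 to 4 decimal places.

x_2 = 0.3400

Raoult's law: Kᵢ = Pᵢˢᵃᵗ/P = Pᵢˢᵃᵗ/361.7.
  K_1 = 1288.7/361.7 = 3.562897, K_2 = 192.8/361.7 = 0.533038, K_3 = 158.8/361.7 = 0.439038, K_4 = 145.0/361.7 = 0.400885
Newton–Raphson from ψ = 0.34:
  ψ = 0.3400: g = -0.12298, g' = -0.7991 → ψ = 0.1861
  ψ = 0.1861: g = 0.01552, g' = -1.0382 → ψ = 0.2010
  ψ = 0.2010: g = 0.00026, g' = -1.0039 → ψ = 0.2013
Converged at ψ = 0.2013.
Compositions from xᵢ = zᵢ/(1+ψ(Kᵢ−1)), yᵢ = Kᵢxᵢ:
  1: x = 0.1710, y = 0.6092
  2: x = 0.3400, y = 0.1812
  3: x = 0.3548, y = 0.1558
  4: x = 0.1343, y = 0.0538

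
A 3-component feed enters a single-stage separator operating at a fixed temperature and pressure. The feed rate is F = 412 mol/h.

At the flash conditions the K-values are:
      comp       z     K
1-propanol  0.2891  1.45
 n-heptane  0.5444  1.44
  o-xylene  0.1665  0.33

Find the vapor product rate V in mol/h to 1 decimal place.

V = 357.9 mol/h

Rachford–Rice: g(β) = Σ zᵢ(Kᵢ−1)/(1+β(Kᵢ−1)) = 0.
Feasibility: ΣzᵢKᵢ = 1.2581, Σzᵢ/Kᵢ = 1.0820 — both > 1, two phases present.
Newton–Raphson from β = 0.5:
  β = 0.5000: g = 0.13479, g' = -0.2788 → β = 0.9834
  β = 0.9834: g = -0.06964, g' = -0.7218 → β = 0.8869
  β = 0.8869: g = -0.00964, g' = -0.5384 → β = 0.8690
  β = 0.8690: g = -0.00022, g' = -0.5137 → β = 0.8686
Converged at β = 0.8686.
Then V = β·F = 0.8686·412 = 357.9 mol/h and L = F − V = 54.1 mol/h.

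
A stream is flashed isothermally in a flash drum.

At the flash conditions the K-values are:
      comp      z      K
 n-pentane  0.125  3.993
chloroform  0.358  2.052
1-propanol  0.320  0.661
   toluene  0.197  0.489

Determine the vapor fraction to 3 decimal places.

Newton–Raphson from ψ = 0.5:
  ψ = 0.500: g = 0.1308, g' = -0.496 → ψ = 0.764
  ψ = 0.764: g = 0.0112, g' = -0.431 → ψ = 0.790
Converged at ψ = 0.790.

ψ = 0.790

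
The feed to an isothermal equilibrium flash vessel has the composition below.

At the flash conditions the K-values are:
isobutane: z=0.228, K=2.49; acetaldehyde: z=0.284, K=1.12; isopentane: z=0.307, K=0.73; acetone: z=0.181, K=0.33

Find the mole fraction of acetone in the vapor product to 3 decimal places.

y_acetone = 0.079

Let ψ = V/F and solve Σ zᵢ(Kᵢ−1)/(1+ψ(Kᵢ−1)) = 0.
g(0) = ΣzᵢKᵢ − 1 = 0.170 and g(1) = 1 − Σzᵢ/Kᵢ = -0.314, so a root lies in (0, 1).
Newton–Raphson from ψ = 0.5:
  ψ = 0.500: g = -0.0514, g' = -0.384 → ψ = 0.366
Converged at ψ = 0.366.
Compositions from xᵢ = zᵢ/(1+ψ(Kᵢ−1)), yᵢ = Kᵢxᵢ:
  isobutane: x = 0.148, y = 0.368
  acetaldehyde: x = 0.272, y = 0.305
  isopentane: x = 0.341, y = 0.249
  acetone: x = 0.240, y = 0.079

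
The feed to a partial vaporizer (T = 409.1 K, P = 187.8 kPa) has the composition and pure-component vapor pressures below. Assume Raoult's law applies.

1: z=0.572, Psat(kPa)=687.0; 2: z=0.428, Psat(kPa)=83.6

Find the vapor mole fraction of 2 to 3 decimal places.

Raoult's law: Kᵢ = Pᵢˢᵃᵗ/P = Pᵢˢᵃᵗ/187.8.
  K_1 = 687.0/187.8 = 3.65815, K_2 = 83.6/187.8 = 0.44515
Rachford–Rice: g(ψ) = Σ zᵢ(Kᵢ−1)/(1+ψ(Kᵢ−1)) = 0.
Check two-phase: ΣzᵢKᵢ = 2.283 > 1 and Σzᵢ/Kᵢ = 1.118 > 1, so g(0) = 1.283 > 0 and g(1) = -0.118 < 0.
Binary case is linear: z₁(K₁−1)(1+ψ(K₂−1)) + z₂(K₂−1)(1+ψ(K₁−1)) = 0
⇒ ψ = [z₁(K₁−1)+z₂(K₂−1)] / [−(K₁−1)(K₂−1)] = 1.2830/1.4749 = 0.870
Compositions from xᵢ = zᵢ/(1+ψ(Kᵢ−1)), yᵢ = Kᵢxᵢ:
  1: x = 0.173, y = 0.632
  2: x = 0.827, y = 0.368

y_2 = 0.368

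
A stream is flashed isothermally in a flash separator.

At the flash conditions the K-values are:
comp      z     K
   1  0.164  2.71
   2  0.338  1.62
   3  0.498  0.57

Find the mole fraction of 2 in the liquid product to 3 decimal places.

Newton iteration, β⁰ = 0.5:
  β = 0.500: g = 0.0384, g' = -0.365 → β = 0.605
  β = 0.605: g = 0.0007, g' = -0.353 → β = 0.607
Converged at β = 0.607.
Compositions from xᵢ = zᵢ/(1+β(Kᵢ−1)), yᵢ = Kᵢxᵢ:
  1: x = 0.080, y = 0.218
  2: x = 0.246, y = 0.398
  3: x = 0.674, y = 0.384

x_2 = 0.246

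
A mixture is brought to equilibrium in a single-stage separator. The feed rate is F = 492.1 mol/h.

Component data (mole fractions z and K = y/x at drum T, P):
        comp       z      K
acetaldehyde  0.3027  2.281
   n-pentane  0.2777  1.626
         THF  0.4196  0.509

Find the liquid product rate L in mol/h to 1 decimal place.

Let β = V/F and solve Σ zᵢ(Kᵢ−1)/(1+β(Kᵢ−1)) = 0.
g(0) = ΣzᵢKᵢ − 1 = 0.3556 and g(1) = 1 − Σzᵢ/Kᵢ = -0.1279, so a root lies in (0, 1).
Newton–Raphson from β = 0.5:
  β = 0.5000: g = 0.09571, g' = -0.4254 → β = 0.7250
  β = 0.7250: g = 0.00072, g' = -0.4289 → β = 0.7267
Converged at β = 0.7267.
Then V = β·F = 0.7267·492.1 = 357.6 mol/h and L = F − V = 134.5 mol/h.

L = 134.5 mol/h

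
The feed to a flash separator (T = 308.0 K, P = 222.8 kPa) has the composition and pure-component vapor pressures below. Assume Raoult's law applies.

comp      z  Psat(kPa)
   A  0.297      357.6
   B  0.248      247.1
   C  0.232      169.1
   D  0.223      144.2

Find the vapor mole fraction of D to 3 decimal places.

Raoult's law: Kᵢ = Pᵢˢᵃᵗ/P = Pᵢˢᵃᵗ/222.8.
  K_A = 357.6/222.8 = 1.60503, K_B = 247.1/222.8 = 1.10907, K_C = 169.1/222.8 = 0.75898, K_D = 144.2/222.8 = 0.64722
Rachford–Rice: g(β) = Σ zᵢ(Kᵢ−1)/(1+β(Kᵢ−1)) = 0.
g(0) = ΣzᵢKᵢ − 1 = 0.072 and g(1) = 1 − Σzᵢ/Kᵢ = -0.059, so a root lies in (0, 1).
Newton iteration, β⁰ = 0.5:
  β = 0.500: g = 0.0045, g' = -0.125 → β = 0.536
Converged at β = 0.536.
Compositions from xᵢ = zᵢ/(1+β(Kᵢ−1)), yᵢ = Kᵢxᵢ:
  A: x = 0.224, y = 0.360
  B: x = 0.234, y = 0.260
  C: x = 0.266, y = 0.202
  D: x = 0.275, y = 0.178

y_D = 0.178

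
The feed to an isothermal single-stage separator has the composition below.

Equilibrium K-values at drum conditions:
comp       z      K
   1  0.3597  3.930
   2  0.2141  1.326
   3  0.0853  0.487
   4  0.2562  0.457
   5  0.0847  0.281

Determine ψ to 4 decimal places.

Material balance + equilibrium reduce to Σ zᵢ(Kᵢ−1)/(1+ψ(Kᵢ−1)) = 0.
g(0) = ΣzᵢKᵢ − 1 = 0.8799 and g(1) = 1 − Σzᵢ/Kᵢ = -0.2902, so a root lies in (0, 1).
Iterate (Newton) starting at ψ = 0.47:
  ψ = 0.4700: g = 0.16746, g' = -0.8386 → ψ = 0.6697
  ψ = 0.6697: g = 0.01036, g' = -0.7688 → ψ = 0.6832
  ψ = 0.6832: g = -0.00002, g' = -0.7712 → ψ = 0.6831
Converged at ψ = 0.6831.

ψ = 0.6831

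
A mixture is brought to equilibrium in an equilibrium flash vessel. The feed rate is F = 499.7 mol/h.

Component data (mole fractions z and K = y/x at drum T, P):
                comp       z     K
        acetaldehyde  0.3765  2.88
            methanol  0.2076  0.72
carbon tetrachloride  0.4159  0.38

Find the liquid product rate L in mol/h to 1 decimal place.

Material balance + equilibrium reduce to Σ zᵢ(Kᵢ−1)/(1+ψ(Kᵢ−1)) = 0.
Check two-phase: ΣzᵢKᵢ = 1.3918 > 1 and Σzᵢ/Kᵢ = 1.5135 > 1, so g(0) = 0.3918 > 0 and g(1) = -0.5135 < 0.
Newton–Raphson from ψ = 0.5:
  ψ = 0.5000: g = -0.07644, g' = -0.7114 → ψ = 0.3925
  ψ = 0.3925: g = 0.00116, g' = -0.7404 → ψ = 0.3941
Converged at ψ = 0.3941.
Then V = ψ·F = 0.3941·499.7 = 196.9 mol/h and L = F − V = 302.8 mol/h.

L = 302.8 mol/h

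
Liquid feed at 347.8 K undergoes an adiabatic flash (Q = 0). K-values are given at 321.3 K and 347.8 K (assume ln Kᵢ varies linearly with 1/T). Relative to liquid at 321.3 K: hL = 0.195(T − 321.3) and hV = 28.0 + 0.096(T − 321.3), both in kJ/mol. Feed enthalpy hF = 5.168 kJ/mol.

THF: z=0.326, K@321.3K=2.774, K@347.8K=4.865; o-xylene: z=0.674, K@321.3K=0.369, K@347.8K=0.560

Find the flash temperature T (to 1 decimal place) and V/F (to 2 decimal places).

Adiabatic flash: solve Rachford–Rice at each trial T, then check hF = ψ·hV(T) + (1−ψ)·hL(T).
  T = 321.3 K: K = (2.774, 0.369), RR gives ψ = 0.137, H_out = 3.828 kJ/mol
  T = 347.8 K: K = (4.865, 0.560), RR gives ψ = 0.567, H_out = 19.544 kJ/mol
  T = 334.6 K: K = (3.719, 0.459), RR gives ψ = 0.354, H_out = 12.049 kJ/mol
  T = 328.0 K: K = (3.225, 0.413), RR gives ψ = 0.252, H_out = 8.198 kJ/mol
  T = 324.6 K: K = (2.990, 0.390), RR gives ψ = 0.196, H_out = 6.063 kJ/mol
  T = 323.0 K: K = (2.884, 0.380), RR gives ψ = 0.168, H_out = 5.003 kJ/mol
Linear interpolation between T = 323.0 (H_out = 5.003) and T = 324.6 (H_out = 6.063) on hF = 5.168 gives T ≈ 323.2 K, at which ψ = 0.17.

T = 323.2 K, V/F = 0.17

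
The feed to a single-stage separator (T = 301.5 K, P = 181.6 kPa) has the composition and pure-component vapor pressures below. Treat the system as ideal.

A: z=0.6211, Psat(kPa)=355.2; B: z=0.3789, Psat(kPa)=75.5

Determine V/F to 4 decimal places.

V/F = 0.6667

Raoult's law: Kᵢ = Pᵢˢᵃᵗ/P = Pᵢˢᵃᵗ/181.6.
  K_A = 355.2/181.6 = 1.955947, K_B = 75.5/181.6 = 0.415749
Newton–Raphson from V/F = 0.5:
  V/F = 0.5000: g = 0.08900, g' = -0.5179 → V/F = 0.6718
  V/F = 0.6718: g = -0.00286, g' = -0.5609 → V/F = 0.6667
Converged at V/F = 0.6667.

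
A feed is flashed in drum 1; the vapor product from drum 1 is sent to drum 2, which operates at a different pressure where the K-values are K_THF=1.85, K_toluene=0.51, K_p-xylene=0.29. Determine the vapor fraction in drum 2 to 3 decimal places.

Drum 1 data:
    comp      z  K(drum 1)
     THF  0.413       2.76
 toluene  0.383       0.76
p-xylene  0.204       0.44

V/F (drum 2) = 0.268

Drum 1:
Rachford–Rice: g(ψ₁) = Σ zᵢ(Kᵢ−1)/(1+ψ₁(Kᵢ−1)) = 0.
Feasibility: ΣzᵢKᵢ = 1.521, Σzᵢ/Kᵢ = 1.117 — both > 1, two phases present.
Newton–Raphson from ψ₁ = 0.5:
  ψ₁ = 0.500: g = 0.1235, g' = -0.514 → ψ₁ = 0.740
  ψ₁ = 0.740: g = 0.0087, g' = -0.461 → ψ₁ = 0.759
Converged at ψ₁ = 0.759.
Drum-1 compositions:
  THF: x = 0.177, y = 0.488
  toluene: x = 0.468, y = 0.356
  p-xylene: x = 0.355, y = 0.156
Drum-2 feed = drum-1 vapor: z₂ = (0.4879, 0.3559, 0.1561).
Drum 2:
Rachford–Rice: g(ψ₂) = Σ zᵢ(Kᵢ−1)/(1+ψ₂(Kᵢ−1)) = 0.
Check two-phase: ΣzᵢKᵢ = 1.129 > 1 and Σzᵢ/Kᵢ = 1.500 > 1, so g(0) = 0.129 > 0 and g(1) = -0.500 < 0.
Newton iteration, ψ₂⁰ = 0.5:
  ψ₂ = 0.500: g = -0.1119, g' = -0.513 → ψ₂ = 0.282
  ψ₂ = 0.282: g = -0.0064, g' = -0.467 → ψ₂ = 0.268
Converged at ψ₂ = 0.268.
  THF: x = 0.397, y = 0.735
  toluene: x = 0.410, y = 0.209
  p-xylene: x = 0.193, y = 0.056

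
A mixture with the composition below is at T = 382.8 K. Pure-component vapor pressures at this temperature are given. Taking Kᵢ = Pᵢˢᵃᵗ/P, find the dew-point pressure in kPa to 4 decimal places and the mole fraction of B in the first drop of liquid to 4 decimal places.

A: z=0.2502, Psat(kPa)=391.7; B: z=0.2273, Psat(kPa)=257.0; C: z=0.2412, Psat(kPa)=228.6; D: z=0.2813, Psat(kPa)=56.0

Pdew = 131.5526 kPa, x_B = 0.1163

At the dew point ψ → 1, so Σzᵢ/Kᵢ = 1 with Kᵢ = Pᵢˢᵃᵗ/P ⇒ 1/P = Σzᵢ/Pᵢˢᵃᵗ.
1/P = 0.2502/391.7 + 0.2273/257.0 + 0.2412/228.6 + 0.2813/56.0 = 0.0076015 ⇒ P = 131.5526 kPa
xᵢ = zᵢP/Pᵢˢᵃᵗ ⇒ x_B = 0.2273·131.5526/257.0 = 0.1163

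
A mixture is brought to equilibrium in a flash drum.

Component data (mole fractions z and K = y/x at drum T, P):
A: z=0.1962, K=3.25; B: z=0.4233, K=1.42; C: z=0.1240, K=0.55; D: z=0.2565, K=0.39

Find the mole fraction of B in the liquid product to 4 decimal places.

Material balance + equilibrium reduce to Σ zᵢ(Kᵢ−1)/(1+ψ(Kᵢ−1)) = 0.
Feasibility: ΣzᵢKᵢ = 1.4070, Σzᵢ/Kᵢ = 1.2416 — both > 1, two phases present.
Newton iteration, ψ⁰ = 0.5:
  ψ = 0.5000: g = 0.05754, g' = -0.5104 → ψ = 0.6127
  ψ = 0.6127: g = 0.00008, g' = -0.5140 → ψ = 0.6129
Converged at ψ = 0.6129.
Compositions from xᵢ = zᵢ/(1+ψ(Kᵢ−1)), yᵢ = Kᵢxᵢ:
  A: x = 0.0825, y = 0.2680
  B: x = 0.3366, y = 0.4780
  C: x = 0.1712, y = 0.0942
  D: x = 0.4097, y = 0.1598

x_B = 0.3366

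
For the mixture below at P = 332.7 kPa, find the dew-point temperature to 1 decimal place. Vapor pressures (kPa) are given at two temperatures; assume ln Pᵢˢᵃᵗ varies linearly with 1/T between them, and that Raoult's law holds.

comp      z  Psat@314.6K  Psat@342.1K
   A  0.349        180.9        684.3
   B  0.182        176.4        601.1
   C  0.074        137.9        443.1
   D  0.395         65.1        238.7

T = 339.1 K

Dew-point temperature: Σzᵢ·P/Pᵢˢᵃᵗ(T) = 1. Interpolate ln Pᵢˢᵃᵗ = aᵢ + bᵢ/T.
  T = 314.6 K: ΣzᵢP/Pᵢˢᵃᵗ = 3.1823
  T = 342.1 K: ΣzᵢP/Pᵢˢᵃᵗ = 0.8765
  T = 328.4 K: ΣzᵢP/Pᵢˢᵃᵗ = 1.6215
  T = 335.2 K: ΣzᵢP/Pᵢˢᵃᵗ = 1.1873
  T = 338.6 K: ΣzᵢP/Pᵢˢᵃᵗ = 1.0208
  T = 340.4 K: ΣzᵢP/Pᵢˢᵃᵗ = 0.9435
Interpolating between 338.6 K and 340.4 K gives T ≈ 339.1 K.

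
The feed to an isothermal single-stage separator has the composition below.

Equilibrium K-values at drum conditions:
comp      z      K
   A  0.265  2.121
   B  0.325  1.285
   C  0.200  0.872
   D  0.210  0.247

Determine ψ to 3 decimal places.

ψ = 0.479

Material balance + equilibrium reduce to Σ zᵢ(Kᵢ−1)/(1+ψ(Kᵢ−1)) = 0.
Feasibility: ΣzᵢKᵢ = 1.206, Σzᵢ/Kᵢ = 1.457 — both > 1, two phases present.
Iterate (Newton) starting at ψ = 0.68:
  ψ = 0.680: g = -0.1059, g' = -0.630 → ψ = 0.512
  ψ = 0.512: g = -0.0151, g' = -0.474 → ψ = 0.480
  ψ = 0.480: g = -0.0003, g' = -0.457 → ψ = 0.479
Converged at ψ = 0.479.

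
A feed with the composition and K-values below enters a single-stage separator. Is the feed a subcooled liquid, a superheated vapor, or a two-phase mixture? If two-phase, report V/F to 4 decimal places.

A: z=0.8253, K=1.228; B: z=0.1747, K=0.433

two-phase, V/F = 0.6893

ΣzᵢKᵢ = 1.0891; Σzᵢ/Kᵢ = 1.0755.
Both exceed 1, so a two-phase solution exists.
Iterate (Newton) starting at ψ = 0.48:
  ψ = 0.4800: g = 0.03351, g' = -0.1409 → ψ = 0.7179
  ψ = 0.7179: g = -0.00535, g' = -0.1914 → ψ = 0.6899
  ψ = 0.6899: g = -0.00011, g' = -0.1836 → ψ = 0.6893
Converged at ψ = 0.6893.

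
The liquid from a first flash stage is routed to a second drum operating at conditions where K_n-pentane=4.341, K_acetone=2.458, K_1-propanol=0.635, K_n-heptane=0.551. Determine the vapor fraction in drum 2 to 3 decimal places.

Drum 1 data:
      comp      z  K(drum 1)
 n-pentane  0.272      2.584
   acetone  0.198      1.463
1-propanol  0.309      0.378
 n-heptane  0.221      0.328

Drum 1:
Newton–Raphson from ψ₁ = 0.51:
  ψ₁ = 0.510: g = -0.1950, g' = -0.724 → ψ₁ = 0.241
  ψ₁ = 0.241: g = -0.0088, g' = -0.699 → ψ₁ = 0.228
Converged at ψ₁ = 0.228.
Drum-1 compositions:
  n-pentane: x = 0.200, y = 0.516
  acetone: x = 0.179, y = 0.262
  1-propanol: x = 0.360, y = 0.136
  n-heptane: x = 0.261, y = 0.086
Drum-2 feed = drum-1 liquid: z₂ = (0.1998, 0.1791, 0.3601, 0.2610).
Drum 2:
Let ψ₂ = V/F and solve Σ zᵢ(Kᵢ−1)/(1+ψ₂(Kᵢ−1)) = 0.
Check two-phase: ΣzᵢKᵢ = 1.680 > 1 and Σzᵢ/Kᵢ = 1.160 > 1, so g(0) = 0.680 > 0 and g(1) = -0.160 < 0.
Iterate (Newton) starting at ψ₂ = 0.68:
  ψ₂ = 0.680: g = -0.0084, g' = -0.498 → ψ₂ = 0.663
Converged at ψ₂ = 0.663.
  n-pentane: x = 0.062, y = 0.270
  acetone: x = 0.091, y = 0.224
  1-propanol: x = 0.475, y = 0.302
  n-heptane: x = 0.372, y = 0.205

V/F (drum 2) = 0.663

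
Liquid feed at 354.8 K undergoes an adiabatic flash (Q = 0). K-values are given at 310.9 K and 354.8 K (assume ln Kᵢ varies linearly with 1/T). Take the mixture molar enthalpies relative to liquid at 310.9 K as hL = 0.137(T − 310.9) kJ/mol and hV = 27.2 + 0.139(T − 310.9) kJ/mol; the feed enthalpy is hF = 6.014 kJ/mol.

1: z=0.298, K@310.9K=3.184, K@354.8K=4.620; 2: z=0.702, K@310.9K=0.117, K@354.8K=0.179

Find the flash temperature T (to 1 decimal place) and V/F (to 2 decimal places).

T = 333.4 K, V/F = 0.11

Adiabatic flash: solve Rachford–Rice at each trial T, then check hF = ψ·hV(T) + (1−ψ)·hL(T).
  T = 310.9 K: K = (3.184, 0.117), RR gives ψ = 0.016, H_out = 0.437 kJ/mol
  T = 354.8 K: K = (4.620, 0.179), RR gives ψ = 0.169, H_out = 10.627 kJ/mol
  T = 332.9 K: K = (3.884, 0.147), RR gives ψ = 0.106, H_out = 5.899 kJ/mol
  T = 343.9 K: K = (4.250, 0.163), RR gives ψ = 0.140, H_out = 8.335 kJ/mol
  T = 338.4 K: K = (4.066, 0.155), RR gives ψ = 0.124, H_out = 7.135 kJ/mol
  T = 335.6 K: K = (3.973, 0.151), RR gives ψ = 0.115, H_out = 6.511 kJ/mol
  T = 334.2 K: K = (3.927, 0.149), RR gives ψ = 0.110, H_out = 6.195 kJ/mol
Linear interpolation between T = 332.9 (H_out = 5.899) and T = 334.2 (H_out = 6.195) on hF = 6.014 gives T ≈ 333.4 K, at which ψ = 0.11.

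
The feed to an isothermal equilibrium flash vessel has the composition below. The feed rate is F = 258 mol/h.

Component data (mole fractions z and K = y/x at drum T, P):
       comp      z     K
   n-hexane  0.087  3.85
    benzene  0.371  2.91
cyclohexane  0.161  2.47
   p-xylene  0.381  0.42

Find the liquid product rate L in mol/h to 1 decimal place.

L = 35.0 mol/h

Newton iteration, ψ⁰ = 0.36:
  ψ = 0.360: g = 0.4177, g' = -1.001 → ψ = 0.777
  ψ = 0.777: g = 0.0703, g' = -0.788 → ψ = 0.867
  ψ = 0.867: g = -0.0019, g' = -0.836 → ψ = 0.864
Converged at ψ = 0.864.
Then V = ψ·F = 0.8643·258 = 223.0 mol/h and L = F − V = 35.0 mol/h.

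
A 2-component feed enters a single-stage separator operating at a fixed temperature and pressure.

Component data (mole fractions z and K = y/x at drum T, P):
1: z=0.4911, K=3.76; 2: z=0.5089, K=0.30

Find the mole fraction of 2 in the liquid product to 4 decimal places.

Binary case is linear: z₁(K₁−1)(1+β(K₂−1)) + z₂(K₂−1)(1+β(K₁−1)) = 0
⇒ β = [z₁(K₁−1)+z₂(K₂−1)] / [−(K₁−1)(K₂−1)] = 0.99921/1.93200 = 0.5172
Compositions from xᵢ = zᵢ/(1+β(Kᵢ−1)), yᵢ = Kᵢxᵢ:
  1: x = 0.2023, y = 0.7607
  2: x = 0.7977, y = 0.2393

x_2 = 0.7977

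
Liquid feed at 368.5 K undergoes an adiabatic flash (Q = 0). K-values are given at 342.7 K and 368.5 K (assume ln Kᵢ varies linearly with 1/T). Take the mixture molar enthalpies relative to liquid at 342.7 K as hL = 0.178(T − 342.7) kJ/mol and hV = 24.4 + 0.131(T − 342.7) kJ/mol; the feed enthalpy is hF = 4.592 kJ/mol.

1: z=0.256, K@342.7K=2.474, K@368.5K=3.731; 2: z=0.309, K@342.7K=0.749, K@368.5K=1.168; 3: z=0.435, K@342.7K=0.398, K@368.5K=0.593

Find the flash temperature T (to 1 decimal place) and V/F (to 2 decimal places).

Adiabatic flash: solve Rachford–Rice at each trial T, then check hF = ψ·hV(T) + (1−ψ)·hL(T).
  T = 342.7 K: K = (2.474, 0.749, 0.398), RR gives ψ = 0.054, H_out = 1.326 kJ/mol
  T = 368.5 K: K = (3.731, 1.168, 0.593), RR gives ψ = 0.808, H_out = 23.324 kJ/mol
  T = 355.6 K: K = (3.061, 0.943, 0.489), RR gives ψ = 0.384, H_out = 11.440 kJ/mol
  T = 349.1 K: K = (2.755, 0.841, 0.442), RR gives ψ = 0.214, H_out = 6.302 kJ/mol
  T = 345.9 K: K = (2.612, 0.794, 0.420), RR gives ψ = 0.134, H_out = 3.827 kJ/mol
  T = 347.5 K: K = (2.683, 0.818, 0.431), RR gives ψ = 0.174, H_out = 5.064 kJ/mol
Linear interpolation between T = 345.9 (H_out = 3.827) and T = 347.5 (H_out = 5.064) on hF = 4.592 gives T ≈ 346.9 K, at which ψ = 0.16.

T = 346.9 K, V/F = 0.16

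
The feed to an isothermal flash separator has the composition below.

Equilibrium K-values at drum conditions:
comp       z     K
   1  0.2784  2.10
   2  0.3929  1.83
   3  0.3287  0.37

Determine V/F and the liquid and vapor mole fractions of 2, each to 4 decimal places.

V/F = 0.7138, x_2 = 0.2467, y_2 = 0.4515

Iterate (Newton) starting at V/F = 0.42:
  V/F = 0.4200: g = 0.16969, g' = -0.5477 → V/F = 0.7298
  V/F = 0.7298: g = -0.01039, g' = -0.6557 → V/F = 0.7140
  V/F = 0.7140: g = -0.00010, g' = -0.6434 → V/F = 0.7138
Converged at V/F = 0.7138.
Compositions from xᵢ = zᵢ/(1+V/F(Kᵢ−1)), yᵢ = Kᵢxᵢ:
  1: x = 0.1559, y = 0.3275
  2: x = 0.2467, y = 0.4515
  3: x = 0.5973, y = 0.2210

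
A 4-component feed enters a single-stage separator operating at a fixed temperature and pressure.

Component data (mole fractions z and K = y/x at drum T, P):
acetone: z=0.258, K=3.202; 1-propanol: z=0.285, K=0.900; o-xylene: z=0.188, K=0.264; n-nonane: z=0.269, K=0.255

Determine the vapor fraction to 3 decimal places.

ψ = 0.167

Material balance + equilibrium reduce to Σ zᵢ(Kᵢ−1)/(1+ψ(Kᵢ−1)) = 0.
Check two-phase: ΣzᵢKᵢ = 1.201 > 1 and Σzᵢ/Kᵢ = 2.164 > 1, so g(0) = 0.201 > 0 and g(1) = -1.164 < 0.
Newton iteration, ψ⁰ = 0.5:
  ψ = 0.500: g = -0.2979, g' = -0.921 → ψ = 0.176
  ψ = 0.176: g = -0.0096, g' = -0.984 → ψ = 0.167
Converged at ψ = 0.167.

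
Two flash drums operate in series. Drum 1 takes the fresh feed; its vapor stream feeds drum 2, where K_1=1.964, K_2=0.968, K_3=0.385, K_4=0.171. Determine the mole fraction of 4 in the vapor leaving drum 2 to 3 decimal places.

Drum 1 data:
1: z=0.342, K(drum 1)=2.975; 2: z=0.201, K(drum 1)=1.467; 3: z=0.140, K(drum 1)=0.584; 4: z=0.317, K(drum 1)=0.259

Drum 1:
Rachford–Rice: g(ψ₁) = Σ zᵢ(Kᵢ−1)/(1+ψ₁(Kᵢ−1)) = 0.
Check two-phase: ΣzᵢKᵢ = 1.476 > 1 and Σzᵢ/Kᵢ = 1.716 > 1, so g(0) = 0.476 > 0 and g(1) = -0.716 < 0.
Newton–Raphson from ψ₁ = 0.6:
  ψ₁ = 0.600: g = -0.1181, g' = -0.913 → ψ₁ = 0.471
  ψ₁ = 0.471: g = -0.0062, g' = -0.836 → ψ₁ = 0.463
Converged at ψ₁ = 0.463.
Drum-1 compositions:
  1: x = 0.179, y = 0.531
  2: x = 0.165, y = 0.242
  3: x = 0.173, y = 0.101
  4: x = 0.483, y = 0.125
Drum-2 feed = drum-1 vapor: z₂ = (0.5313, 0.2424, 0.1013, 0.1250).
Drum 2:
Rachford–Rice: g(ψ₂) = Σ zᵢ(Kᵢ−1)/(1+ψ₂(Kᵢ−1)) = 0.
Feasibility: ΣzᵢKᵢ = 1.338, Σzᵢ/Kᵢ = 1.515 — both > 1, two phases present.
Newton–Raphson from ψ₂ = 0.5:
  ψ₂ = 0.500: g = 0.0707, g' = -0.556 → ψ₂ = 0.627
  ψ₂ = 0.627: g = -0.0061, g' = -0.667 → ψ₂ = 0.618
Converged at ψ₂ = 0.618.
  1: x = 0.333, y = 0.654
  2: x = 0.247, y = 0.239
  3: x = 0.163, y = 0.063
  4: x = 0.256, y = 0.044

y_4 (drum 2) = 0.044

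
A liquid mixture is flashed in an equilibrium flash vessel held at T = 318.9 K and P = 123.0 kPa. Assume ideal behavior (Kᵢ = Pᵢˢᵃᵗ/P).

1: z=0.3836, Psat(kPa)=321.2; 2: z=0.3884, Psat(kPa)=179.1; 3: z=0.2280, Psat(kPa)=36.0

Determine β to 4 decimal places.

Raoult's law: Kᵢ = Pᵢˢᵃᵗ/P = Pᵢˢᵃᵗ/123.0.
  K_1 = 321.2/123.0 = 2.611382, K_2 = 179.1/123.0 = 1.456098, K_3 = 36.0/123.0 = 0.292683
Material balance + equilibrium reduce to Σ zᵢ(Kᵢ−1)/(1+β(Kᵢ−1)) = 0.
Feasibility: ΣzᵢKᵢ = 1.6340, Σzᵢ/Kᵢ = 1.1926 — both > 1, two phases present.
Newton iteration, β⁰ = 0.62:
  β = 0.6200: g = 0.16008, g' = -0.6602 → β = 0.8625
  β = 0.8625: g = -0.02776, g' = -0.9661 → β = 0.8337
  β = 0.8337: g = -0.00096, g' = -0.9014 → β = 0.8327
Converged at β = 0.8327.

β = 0.8327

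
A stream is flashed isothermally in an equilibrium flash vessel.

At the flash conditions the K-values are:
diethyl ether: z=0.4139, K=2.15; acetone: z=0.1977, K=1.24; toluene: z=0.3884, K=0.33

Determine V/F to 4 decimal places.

Newton–Raphson from V/F = 0.6:
  V/F = 0.6000: g = -0.11204, g' = -0.6879 → V/F = 0.4371
  V/F = 0.4371: g = -0.00831, g' = -0.6004 → V/F = 0.4233
  V/F = 0.4233: g = -0.00003, g' = -0.5967 → V/F = 0.4232
Converged at V/F = 0.4232.

V/F = 0.4232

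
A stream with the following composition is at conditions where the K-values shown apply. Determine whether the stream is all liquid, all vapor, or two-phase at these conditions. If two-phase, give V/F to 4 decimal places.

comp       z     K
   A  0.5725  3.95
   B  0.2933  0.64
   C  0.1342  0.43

all vapor

ΣzᵢKᵢ = 2.5068; Σzᵢ/Kᵢ = 0.9153.
Since Σzᵢ/Kᵢ < 1 the mixture is above its dew point — single vapor phase.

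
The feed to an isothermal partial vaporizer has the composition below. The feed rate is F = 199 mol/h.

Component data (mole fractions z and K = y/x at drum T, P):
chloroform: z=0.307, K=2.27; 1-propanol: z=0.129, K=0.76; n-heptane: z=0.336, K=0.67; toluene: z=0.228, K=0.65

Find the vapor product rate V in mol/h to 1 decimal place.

Rachford–Rice: g(V/F) = Σ zᵢ(Kᵢ−1)/(1+V/F(Kᵢ−1)) = 0.
g(0) = ΣzᵢKᵢ − 1 = 0.168 and g(1) = 1 − Σzᵢ/Kᵢ = -0.157, so a root lies in (0, 1).
Iterate (Newton) starting at V/F = 0.55:
  V/F = 0.550: g = -0.0404, g' = -0.279 → V/F = 0.405
  V/F = 0.405: g = 0.0022, g' = -0.312 → V/F = 0.412
Converged at V/F = 0.412.
Then V = V/F·F = 0.4121·199 = 82.0 mol/h and L = F − V = 117.0 mol/h.

V = 82.0 mol/h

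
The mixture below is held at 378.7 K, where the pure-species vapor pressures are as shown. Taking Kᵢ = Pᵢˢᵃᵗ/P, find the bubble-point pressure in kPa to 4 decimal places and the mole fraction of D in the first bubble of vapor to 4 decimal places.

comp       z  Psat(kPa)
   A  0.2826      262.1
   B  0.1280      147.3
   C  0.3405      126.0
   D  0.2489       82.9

At the bubble point ψ → 0, so ΣzᵢKᵢ = 1 with Kᵢ = Pᵢˢᵃᵗ/P ⇒ P = ΣzᵢPᵢˢᵃᵗ.
P = 0.2826·262.1 + 0.1280·147.3 + 0.3405·126.0 + 0.2489·82.9 = 156.4607 kPa
yᵢ = zᵢPᵢˢᵃᵗ/P ⇒ y_D = 0.2489·82.9/156.4607 = 0.1319

Pbub = 156.4607 kPa, y_D = 0.1319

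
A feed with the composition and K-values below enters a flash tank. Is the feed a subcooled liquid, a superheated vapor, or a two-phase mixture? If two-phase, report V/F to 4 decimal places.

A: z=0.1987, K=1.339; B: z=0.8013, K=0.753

subcooled liquid

ΣzᵢKᵢ = 0.8694; Σzᵢ/Kᵢ = 1.2125.
Since ΣzᵢKᵢ < 1 the mixture is below its bubble point — single liquid phase.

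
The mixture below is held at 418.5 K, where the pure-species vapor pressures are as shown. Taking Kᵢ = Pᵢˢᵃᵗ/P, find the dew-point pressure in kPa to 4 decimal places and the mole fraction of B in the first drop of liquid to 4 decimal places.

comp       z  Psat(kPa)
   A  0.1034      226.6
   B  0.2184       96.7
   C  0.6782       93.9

At the dew point ψ → 1, so Σzᵢ/Kᵢ = 1 with Kᵢ = Pᵢˢᵃᵗ/P ⇒ 1/P = Σzᵢ/Pᵢˢᵃᵗ.
1/P = 0.1034/226.6 + 0.2184/96.7 + 0.6782/93.9 = 0.0099374 ⇒ P = 100.6297 kPa
xᵢ = zᵢP/Pᵢˢᵃᵗ ⇒ x_B = 0.2184·100.6297/96.7 = 0.2273

Pdew = 100.6297 kPa, x_B = 0.2273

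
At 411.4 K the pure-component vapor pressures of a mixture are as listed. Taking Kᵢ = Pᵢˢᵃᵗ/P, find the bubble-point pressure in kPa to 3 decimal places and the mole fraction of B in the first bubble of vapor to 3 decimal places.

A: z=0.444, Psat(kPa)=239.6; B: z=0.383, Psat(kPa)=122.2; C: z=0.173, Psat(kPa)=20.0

At the bubble point ψ → 0, so ΣzᵢKᵢ = 1 with Kᵢ = Pᵢˢᵃᵗ/P ⇒ P = ΣzᵢPᵢˢᵃᵗ.
P = 0.444·239.6 + 0.383·122.2 + 0.173·20.0 = 156.645 kPa
yᵢ = zᵢPᵢˢᵃᵗ/P ⇒ y_B = 0.383·122.2/156.645 = 0.299

Pbub = 156.645 kPa, y_B = 0.299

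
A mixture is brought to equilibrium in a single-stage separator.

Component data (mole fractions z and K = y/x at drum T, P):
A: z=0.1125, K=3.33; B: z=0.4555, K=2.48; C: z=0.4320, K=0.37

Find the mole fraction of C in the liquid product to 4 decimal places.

x_C = 0.7197

Rachford–Rice: g(β) = Σ zᵢ(Kᵢ−1)/(1+β(Kᵢ−1)) = 0.
Feasibility: ΣzᵢKᵢ = 1.6641, Σzᵢ/Kᵢ = 1.3850 — both > 1, two phases present.
Newton iteration, β⁰ = 0.64:
  β = 0.6400: g = -0.00460, g' = -0.8430 → β = 0.6345
Converged at β = 0.6345.
Compositions from xᵢ = zᵢ/(1+β(Kᵢ−1)), yᵢ = Kᵢxᵢ:
  A: x = 0.0454, y = 0.1512
  B: x = 0.2349, y = 0.5826
  C: x = 0.7197, y = 0.2663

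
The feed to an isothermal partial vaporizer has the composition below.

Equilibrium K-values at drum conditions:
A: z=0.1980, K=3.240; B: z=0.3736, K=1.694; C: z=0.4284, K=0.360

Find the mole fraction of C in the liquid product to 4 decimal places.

x_C = 0.6287

Let ψ = V/F and solve Σ zᵢ(Kᵢ−1)/(1+ψ(Kᵢ−1)) = 0.
g(0) = ΣzᵢKᵢ − 1 = 0.4286 and g(1) = 1 − Σzᵢ/Kᵢ = -0.4717, so a root lies in (0, 1).
Newton–Raphson from ψ = 0.5:
  ψ = 0.5000: g = -0.00151, g' = -0.6997 → ψ = 0.4978
Converged at ψ = 0.4978.
Compositions from xᵢ = zᵢ/(1+ψ(Kᵢ−1)), yᵢ = Kᵢxᵢ:
  A: x = 0.0936, y = 0.3033
  B: x = 0.2777, y = 0.4704
  C: x = 0.6287, y = 0.2263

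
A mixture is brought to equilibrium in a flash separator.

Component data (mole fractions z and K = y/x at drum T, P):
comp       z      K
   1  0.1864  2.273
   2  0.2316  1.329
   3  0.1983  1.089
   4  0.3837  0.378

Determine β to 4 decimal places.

β = 0.2132

Material balance + equilibrium reduce to Σ zᵢ(Kᵢ−1)/(1+β(Kᵢ−1)) = 0.
g(0) = ΣzᵢKᵢ − 1 = 0.0925 and g(1) = 1 − Σzᵢ/Kᵢ = -0.4534, so a root lies in (0, 1).
Newton–Raphson from β = 0.5:
  β = 0.5000: g = -0.11906, g' = -0.4454 → β = 0.2327
  β = 0.2327: g = -0.00792, g' = -0.4059 → β = 0.2132
Converged at β = 0.2132.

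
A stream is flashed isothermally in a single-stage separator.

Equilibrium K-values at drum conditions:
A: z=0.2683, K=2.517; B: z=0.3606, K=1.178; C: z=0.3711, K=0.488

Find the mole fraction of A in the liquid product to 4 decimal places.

Material balance + equilibrium reduce to Σ zᵢ(Kᵢ−1)/(1+V/F(Kᵢ−1)) = 0.
g(0) = ΣzᵢKᵢ − 1 = 0.2812 and g(1) = 1 − Σzᵢ/Kᵢ = -0.1732, so a root lies in (0, 1).
Newton iteration, V/F⁰ = 0.4:
  V/F = 0.4000: g = 0.07429, g' = -0.4029 → V/F = 0.5844
  V/F = 0.5844: g = 0.00277, g' = -0.3809 → V/F = 0.5916
Converged at V/F = 0.5916.
Compositions from xᵢ = zᵢ/(1+V/F(Kᵢ−1)), yᵢ = Kᵢxᵢ:
  A: x = 0.1414, y = 0.3559
  B: x = 0.3262, y = 0.3843
  C: x = 0.5324, y = 0.2598

x_A = 0.1414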